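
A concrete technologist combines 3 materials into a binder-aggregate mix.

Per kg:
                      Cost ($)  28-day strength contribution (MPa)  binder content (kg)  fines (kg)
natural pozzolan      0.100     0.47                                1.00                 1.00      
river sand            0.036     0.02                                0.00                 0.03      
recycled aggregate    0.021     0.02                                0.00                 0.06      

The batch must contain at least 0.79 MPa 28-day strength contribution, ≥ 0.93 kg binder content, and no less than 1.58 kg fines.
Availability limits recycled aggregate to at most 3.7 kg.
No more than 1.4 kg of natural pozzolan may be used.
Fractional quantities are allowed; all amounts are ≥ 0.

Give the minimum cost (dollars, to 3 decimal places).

$0.322

Set it up as a linear program. Let x1 = kg of natural pozzolan, x2 = kg of river sand, x3 = kg of recycled aggregate.
min 0.1x1 + 0.036x2 + 0.021x3 subject to:
  0.47x1 + 0.02x2 + 0.02x3 ≥ 0.79   (28-day strength contribution)
  1x1 ≥ 0.93   (binder content)
  1x1 + 0.03x2 + 0.06x3 ≥ 1.58   (fines)
  x3 ≤ 3.7
  x1 ≤ 1.4
  x1, x2, x3 ≥ 0.
All 3 inputs are positive at the optimum. There the 28-day strength contribution, the recycled aggregate cap, the natural pozzolan cap constraints are tight.
Solving gives x1 = 1.4, x2 = 2.9, x3 = 3.7.
Hence cost = 0.1·1.4 + 0.036·2.9 + 0.021·3.7 = $0.32210.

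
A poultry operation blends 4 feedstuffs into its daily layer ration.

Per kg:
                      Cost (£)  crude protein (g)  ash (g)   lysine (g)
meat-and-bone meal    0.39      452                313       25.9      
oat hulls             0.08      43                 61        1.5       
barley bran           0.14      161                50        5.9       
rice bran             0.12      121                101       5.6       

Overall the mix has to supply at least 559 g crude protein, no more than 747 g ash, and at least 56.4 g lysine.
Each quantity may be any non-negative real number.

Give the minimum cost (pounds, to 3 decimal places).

Let x1 = kg of meat-and-bone meal, x2 = kg of oat hulls, x3 = kg of barley bran, x4 = kg of rice bran.
Minimize 0.39x1 + 0.08x2 + 0.14x3 + 0.12x4 with:
  452x1 + 43x2 + 161x3 + 121x4 ≥ 559   (crude protein)
  313x1 + 61x2 + 50x3 + 101x4 ≤ 747   (ash)
  25.9x1 + 1.5x2 + 5.9x3 + 5.6x4 ≥ 56.4   (lysine)
  x1, x2, x3, x4 ≥ 0.
The cheapest feasible vertex uses only meat-and-bone meal; oat hulls, barley bran, rice bran are not used. There the lysine constraint is tight.
That vertex is x1 = 2.178.
Hence cost = 0.39·2.178 = £0.84942.

£0.849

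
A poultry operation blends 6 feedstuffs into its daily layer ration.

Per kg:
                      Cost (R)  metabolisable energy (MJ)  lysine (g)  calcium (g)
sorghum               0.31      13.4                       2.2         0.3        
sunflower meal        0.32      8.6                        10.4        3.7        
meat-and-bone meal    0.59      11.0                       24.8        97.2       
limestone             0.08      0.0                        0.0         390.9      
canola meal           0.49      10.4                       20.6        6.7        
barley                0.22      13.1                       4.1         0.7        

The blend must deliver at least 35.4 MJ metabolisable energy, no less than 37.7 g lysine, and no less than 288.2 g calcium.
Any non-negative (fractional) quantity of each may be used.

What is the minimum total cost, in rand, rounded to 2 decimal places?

Let x1 = kg of sorghum, x2 = kg of sunflower meal, x3 = kg of meat-and-bone meal, x4 = kg of limestone, x5 = kg of canola meal, x6 = kg of barley.
Minimize 0.31x1 + 0.32x2 + 0.59x3 + 0.08x4 + 0.49x5 + 0.22x6 s.t.:
  13.4x1 + 8.6x2 + 11x3 + 10.4x5 + 13.1x6 ≥ 35.4   (metabolisable energy)
  2.2x1 + 10.4x2 + 24.8x3 + 20.6x5 + 4.1x6 ≥ 37.7   (lysine)
  0.3x1 + 3.7x2 + 97.2x3 + 390.9x4 + 6.7x5 + 0.7x6 ≥ 288.2   (calcium)
  x1, x2, x3, x4, x5, x6 ≥ 0.
The cheapest feasible vertex uses only meat-and-bone meal, limestone, barley; sorghum, sunflower meal, canola meal are not used. There the metabolisable energy, lysine, calcium constraints are tight.
Solving gives x3 = 1.246, x4 = 0.4244, x6 = 1.656.
Total cost: 0.59·1.246 + 0.08·0.4244 + 0.22·1.656 = 1.1334.

R1.13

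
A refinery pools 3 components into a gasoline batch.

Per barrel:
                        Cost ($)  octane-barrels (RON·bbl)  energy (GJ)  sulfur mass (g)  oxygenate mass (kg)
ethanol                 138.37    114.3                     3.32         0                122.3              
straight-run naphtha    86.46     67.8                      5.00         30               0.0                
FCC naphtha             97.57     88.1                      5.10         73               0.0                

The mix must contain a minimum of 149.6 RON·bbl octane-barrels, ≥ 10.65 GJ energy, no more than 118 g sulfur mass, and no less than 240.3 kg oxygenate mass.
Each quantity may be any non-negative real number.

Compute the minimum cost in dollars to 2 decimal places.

Let x1 = barrels of ethanol, x2 = barrels of straight-run naphtha, x3 = barrels of FCC naphtha.
Minimise 138.37x1 + 86.46x2 + 97.57x3 s.t.:
  114.3x1 + 67.8x2 + 88.1x3 ≥ 149.6   (octane-barrels)
  3.32x1 + 5x2 + 5.1x3 ≥ 10.65   (energy)
  30x2 + 73x3 ≤ 118   (sulfur mass)
  122.3x1 ≥ 240.3   (oxygenate mass)
  x1, x2, x3 ≥ 0.
The optimal basis is {ethanol, straight-run naphtha}; FCC naphtha drops out. Binding constraints: energy and oxygenate mass.
Solving gives x1 = 1.9648, x2 = 0.82535.
Total cost: 138.37·1.9648 + 86.46·0.82535 = 343.2291.

$343.23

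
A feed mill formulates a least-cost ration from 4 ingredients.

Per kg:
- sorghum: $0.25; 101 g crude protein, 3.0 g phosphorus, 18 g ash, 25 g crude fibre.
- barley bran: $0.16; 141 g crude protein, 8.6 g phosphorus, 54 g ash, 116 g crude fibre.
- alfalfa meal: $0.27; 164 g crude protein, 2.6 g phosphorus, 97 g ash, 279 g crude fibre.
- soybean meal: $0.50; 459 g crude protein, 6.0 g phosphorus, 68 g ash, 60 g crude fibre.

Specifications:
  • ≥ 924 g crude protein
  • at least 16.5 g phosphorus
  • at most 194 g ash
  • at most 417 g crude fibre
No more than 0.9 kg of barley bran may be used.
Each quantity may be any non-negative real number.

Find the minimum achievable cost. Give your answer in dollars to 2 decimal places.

$1.01

This is a linear program. Let x1 = kg of sorghum, x2 = kg of barley bran, x3 = kg of alfalfa meal, x4 = kg of soybean meal.
min 0.25x1 + 0.16x2 + 0.27x3 + 0.5x4 subject to:
  101x1 + 141x2 + 164x3 + 459x4 ≥ 924   (crude protein)
  3x1 + 8.6x2 + 2.6x3 + 6x4 ≥ 16.5   (phosphorus)
  18x1 + 54x2 + 97x3 + 68x4 ≤ 194   (ash)
  25x1 + 116x2 + 279x3 + 60x4 ≤ 417   (crude fibre)
  x2 ≤ 0.9
  x1, x2, x3, x4 ≥ 0.
The optimal basis is {barley bran, soybean meal}; sorghum, alfalfa meal drop out. Binding constraints: crude protein and phosphorus.
That vertex is x2 = 0.6544, x4 = 1.812.
Hence cost = 0.16·0.6544 + 0.5·1.812 = $1.0107.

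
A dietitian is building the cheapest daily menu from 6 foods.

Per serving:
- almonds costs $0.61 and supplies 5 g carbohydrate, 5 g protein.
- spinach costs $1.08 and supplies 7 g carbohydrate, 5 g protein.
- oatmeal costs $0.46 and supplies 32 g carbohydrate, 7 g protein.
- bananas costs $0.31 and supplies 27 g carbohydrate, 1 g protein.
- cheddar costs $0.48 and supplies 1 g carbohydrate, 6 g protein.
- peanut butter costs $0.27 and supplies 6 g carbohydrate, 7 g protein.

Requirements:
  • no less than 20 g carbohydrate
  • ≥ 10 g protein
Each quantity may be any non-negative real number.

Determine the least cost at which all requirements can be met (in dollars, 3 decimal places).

Treat it as an LP. Let x1 = servings of almonds, x2 = servings of spinach, x3 = servings of oatmeal, x4 = servings of bananas, x5 = servings of cheddar, x6 = servings of peanut butter.
Minimize 0.61x1 + 1.08x2 + 0.46x3 + 0.31x4 + 0.48x5 + 0.27x6 with:
  5x1 + 7x2 + 32x3 + 27x4 + 1x5 + 6x6 ≥ 20   (carbohydrate)
  5x1 + 5x2 + 7x3 + 1x4 + 6x5 + 7x6 ≥ 10   (protein)
  x1, x2, x3, x4, x5, x6 ≥ 0.
The minimum-cost mix takes nothing from almonds, spinach, bananas, cheddar — only oatmeal, peanut butter. There the carbohydrate and protein constraints are tight.
That vertex is x3 = 0.4396, x6 = 0.989.
Cost = 0.46·0.4396 + 0.27·0.989 = 0.46925.

$0.469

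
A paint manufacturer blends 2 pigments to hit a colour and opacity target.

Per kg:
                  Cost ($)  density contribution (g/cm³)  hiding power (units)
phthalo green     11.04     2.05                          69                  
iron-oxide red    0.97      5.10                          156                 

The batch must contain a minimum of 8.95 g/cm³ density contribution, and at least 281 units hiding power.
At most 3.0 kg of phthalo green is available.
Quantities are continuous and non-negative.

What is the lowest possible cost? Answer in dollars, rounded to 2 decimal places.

$1.75

Let x1 = kg of phthalo green, x2 = kg of iron-oxide red.
Minimise 11.04x1 + 0.97x2 subject to:
  2.05x1 + 5.1x2 ≥ 8.95   (density contribution)
  69x1 + 156x2 ≥ 281   (hiding power)
  x1 ≤ 3
  x1, x2 ≥ 0.
The minimum-cost mix takes nothing from phthalo green — only iron-oxide red. Binding constraint: hiding power.
Optimal quantities: iron-oxide red = 1.801 kg.
Total cost: 0.97·1.801 = 1.7470.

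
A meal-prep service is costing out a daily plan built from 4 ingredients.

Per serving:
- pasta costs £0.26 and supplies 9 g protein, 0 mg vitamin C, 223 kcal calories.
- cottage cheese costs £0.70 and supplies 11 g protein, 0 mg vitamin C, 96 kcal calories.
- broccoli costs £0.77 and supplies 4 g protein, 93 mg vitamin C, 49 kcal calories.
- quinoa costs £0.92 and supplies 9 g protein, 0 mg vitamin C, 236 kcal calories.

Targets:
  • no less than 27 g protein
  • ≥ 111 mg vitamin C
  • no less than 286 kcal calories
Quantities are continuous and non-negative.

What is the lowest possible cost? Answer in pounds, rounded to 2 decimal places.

Let x1 = servings of pasta, x2 = servings of cottage cheese, x3 = servings of broccoli, x4 = servings of quinoa.
min 0.26x1 + 0.7x2 + 0.77x3 + 0.92x4 s.t.:
  9x1 + 11x2 + 4x3 + 9x4 ≥ 27   (protein)
  93x3 ≥ 111   (vitamin C)
  223x1 + 96x2 + 49x3 + 236x4 ≥ 286   (calories)
  x1, x2, x3, x4 ≥ 0.
The optimal basis is {pasta, broccoli}; cottage cheese, quinoa drop out. The protein and vitamin C requirements are met with equality.
Optimal quantities: pasta = 2.47 servings, broccoli = 1.194 servings.
Total cost: 0.26·2.47 + 0.77·1.194 = 1.5616.

£1.56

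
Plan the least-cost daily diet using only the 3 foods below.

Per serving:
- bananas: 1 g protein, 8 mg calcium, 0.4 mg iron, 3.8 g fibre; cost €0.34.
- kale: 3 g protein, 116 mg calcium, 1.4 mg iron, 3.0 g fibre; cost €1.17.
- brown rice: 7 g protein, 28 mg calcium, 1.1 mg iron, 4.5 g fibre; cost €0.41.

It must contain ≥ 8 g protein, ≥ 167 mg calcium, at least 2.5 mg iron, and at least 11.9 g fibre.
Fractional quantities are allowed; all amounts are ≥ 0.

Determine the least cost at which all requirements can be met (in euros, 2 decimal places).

€1.94

This is a linear program. Let x1 = servings of bananas, x2 = servings of kale, x3 = servings of brown rice.
Minimize 0.34x1 + 1.17x2 + 0.41x3 with:
  1x1 + 3x2 + 7x3 ≥ 8   (protein)
  8x1 + 116x2 + 28x3 ≥ 167   (calcium)
  0.4x1 + 1.4x2 + 1.1x3 ≥ 2.5   (iron)
  3.8x1 + 3x2 + 4.5x3 ≥ 11.9   (fibre)
  x1, x2, x3 ≥ 0.
The cheapest feasible vertex uses only kale, brown rice; bananas is not used. Binding constraints: calcium and fibre.
Optimal quantities: kale = 0.955 servings, brown rice = 2.008 servings.
Cost = 1.17·0.955 + 0.41·2.008 = 1.9406.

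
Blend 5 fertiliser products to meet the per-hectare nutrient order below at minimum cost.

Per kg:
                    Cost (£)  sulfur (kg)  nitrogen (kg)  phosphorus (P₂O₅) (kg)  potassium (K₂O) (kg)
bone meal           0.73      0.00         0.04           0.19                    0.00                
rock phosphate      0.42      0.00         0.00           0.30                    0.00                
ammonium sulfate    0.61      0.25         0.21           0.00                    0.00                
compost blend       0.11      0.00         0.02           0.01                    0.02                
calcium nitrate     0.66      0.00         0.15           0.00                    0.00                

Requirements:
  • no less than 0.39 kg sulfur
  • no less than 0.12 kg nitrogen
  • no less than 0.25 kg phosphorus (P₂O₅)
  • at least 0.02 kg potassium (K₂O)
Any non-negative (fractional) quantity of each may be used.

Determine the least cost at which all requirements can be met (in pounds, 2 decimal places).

Set it up as a linear program. Let x1 = kg of bone meal, x2 = kg of rock phosphate, x3 = kg of ammonium sulfate, x4 = kg of compost blend, x5 = kg of calcium nitrate.
min 0.73x1 + 0.42x2 + 0.61x3 + 0.11x4 + 0.66x5 s.t.:
  0.25x3 ≥ 0.39   (sulfur)
  0.04x1 + 0.21x3 + 0.02x4 + 0.15x5 ≥ 0.12   (nitrogen)
  0.19x1 + 0.3x2 + 0.01x4 ≥ 0.25   (phosphorus (P₂O₅))
  0.02x4 ≥ 0.02   (potassium (K₂O))
  x1, x2, x3, x4, x5 ≥ 0.
The optimal basis is {rock phosphate, ammonium sulfate, compost blend}; bone meal, calcium nitrate drop out. There the sulfur, phosphorus (P₂O₅), potassium (K₂O) constraints are tight.
Optimal quantities: rock phosphate = 0.8 kg, ammonium sulfate = 1.56 kg, compost blend = 1 kg.
Objective = 0.42·0.8 + 0.61·1.56 + 0.11·1 = 1.3976.

£1.40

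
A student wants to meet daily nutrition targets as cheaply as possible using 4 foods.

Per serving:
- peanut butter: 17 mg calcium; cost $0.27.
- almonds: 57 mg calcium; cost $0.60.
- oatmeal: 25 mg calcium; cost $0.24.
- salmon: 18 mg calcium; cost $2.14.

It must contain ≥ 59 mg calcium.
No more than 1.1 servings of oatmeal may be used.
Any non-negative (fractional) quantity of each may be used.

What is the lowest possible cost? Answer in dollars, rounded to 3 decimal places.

$0.596

Set it up as a linear program. Let x1 = servings of peanut butter, x2 = servings of almonds, x3 = servings of oatmeal, x4 = servings of salmon.
Minimise 0.27x1 + 0.6x2 + 0.24x3 + 2.14x4 subject to:
  17x1 + 57x2 + 25x3 + 18x4 ≥ 59   (calcium)
  x3 ≤ 1.1
  x1, x2, x3, x4 ≥ 0.
The optimal basis is {almonds, oatmeal}; peanut butter, salmon drop out. The calcium and the oatmeal cap requirements are met with equality.
So almonds = 0.5526 servings, oatmeal = 1.1 servings.
Cost = 0.6·0.5526 + 0.24·1.1 = 0.59556.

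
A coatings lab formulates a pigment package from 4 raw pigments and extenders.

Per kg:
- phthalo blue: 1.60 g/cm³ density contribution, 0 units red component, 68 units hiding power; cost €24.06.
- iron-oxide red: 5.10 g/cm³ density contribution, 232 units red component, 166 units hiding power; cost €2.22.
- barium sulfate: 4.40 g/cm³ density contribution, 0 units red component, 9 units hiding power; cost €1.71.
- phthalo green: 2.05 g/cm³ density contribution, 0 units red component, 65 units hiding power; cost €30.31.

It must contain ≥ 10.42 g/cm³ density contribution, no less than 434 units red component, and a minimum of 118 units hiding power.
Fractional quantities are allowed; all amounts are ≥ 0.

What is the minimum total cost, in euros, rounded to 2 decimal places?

Let x1 = kg of phthalo blue, x2 = kg of iron-oxide red, x3 = kg of barium sulfate, x4 = kg of phthalo green.
min 24.06x1 + 2.22x2 + 1.71x3 + 30.31x4 with:
  1.6x1 + 5.1x2 + 4.4x3 + 2.05x4 ≥ 10.42   (density contribution)
  232x2 ≥ 434   (red component)
  68x1 + 166x2 + 9x3 + 65x4 ≥ 118   (hiding power)
  x1, x2, x3, x4 ≥ 0.
The optimal basis is {iron-oxide red, barium sulfate}; phthalo blue, phthalo green drop out. There the density contribution and red component constraints are tight.
Solving gives x2 = 1.8707, x3 = 0.19988.
Hence cost = 2.22·1.8707 + 1.71·0.19988 = €4.4947.

€4.49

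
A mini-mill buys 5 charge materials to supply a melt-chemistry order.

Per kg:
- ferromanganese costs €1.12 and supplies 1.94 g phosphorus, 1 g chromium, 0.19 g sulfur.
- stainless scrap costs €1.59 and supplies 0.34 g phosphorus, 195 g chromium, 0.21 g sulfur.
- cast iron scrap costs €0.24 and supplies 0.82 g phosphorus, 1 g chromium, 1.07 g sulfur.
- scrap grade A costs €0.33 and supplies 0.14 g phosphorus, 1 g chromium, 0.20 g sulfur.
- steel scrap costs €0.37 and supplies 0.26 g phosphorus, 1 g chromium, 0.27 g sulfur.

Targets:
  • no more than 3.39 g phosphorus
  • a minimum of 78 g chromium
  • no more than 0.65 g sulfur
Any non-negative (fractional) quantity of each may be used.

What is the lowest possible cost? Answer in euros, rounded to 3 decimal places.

Let x1 = kg of ferromanganese, x2 = kg of stainless scrap, x3 = kg of cast iron scrap, x4 = kg of scrap grade A, x5 = kg of steel scrap.
Minimize 1.12x1 + 1.59x2 + 0.24x3 + 0.33x4 + 0.37x5 with:
  1.94x1 + 0.34x2 + 0.82x3 + 0.14x4 + 0.26x5 ≤ 3.39   (phosphorus)
  1x1 + 195x2 + 1x3 + 1x4 + 1x5 ≥ 78   (chromium)
  0.19x1 + 0.21x2 + 1.07x3 + 0.2x4 + 0.27x5 ≤ 0.65   (sulfur)
  x1, x2, x3, x4, x5 ≥ 0.
The minimum-cost mix takes nothing from ferromanganese, cast iron scrap, scrap grade A, steel scrap — only stainless scrap. Binding constraint: chromium.
Solving gives x2 = 0.4.
Objective = 1.59·0.4 = 0.63600.

€0.636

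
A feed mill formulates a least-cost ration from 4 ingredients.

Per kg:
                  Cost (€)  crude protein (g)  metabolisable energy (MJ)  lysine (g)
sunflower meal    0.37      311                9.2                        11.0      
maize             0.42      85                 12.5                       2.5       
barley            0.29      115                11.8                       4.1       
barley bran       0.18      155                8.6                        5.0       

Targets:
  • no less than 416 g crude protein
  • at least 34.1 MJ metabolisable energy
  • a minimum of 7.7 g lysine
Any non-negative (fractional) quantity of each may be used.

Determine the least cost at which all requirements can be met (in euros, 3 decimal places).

This is a linear program. Let x1 = kg of sunflower meal, x2 = kg of maize, x3 = kg of barley, x4 = kg of barley bran.
Minimise 0.37x1 + 0.42x2 + 0.29x3 + 0.18x4 with:
  311x1 + 85x2 + 115x3 + 155x4 ≥ 416   (crude protein)
  9.2x1 + 12.5x2 + 11.8x3 + 8.6x4 ≥ 34.1   (metabolisable energy)
  11x1 + 2.5x2 + 4.1x3 + 5x4 ≥ 7.7   (lysine)
  x1, x2, x3, x4 ≥ 0.
The optimal basis is {barley bran}; sunflower meal, maize, barley drop out. Binding constraint: metabolisable energy.
That vertex is x4 = 3.965.
Hence cost = 0.18·3.965 = €0.71370.

€0.714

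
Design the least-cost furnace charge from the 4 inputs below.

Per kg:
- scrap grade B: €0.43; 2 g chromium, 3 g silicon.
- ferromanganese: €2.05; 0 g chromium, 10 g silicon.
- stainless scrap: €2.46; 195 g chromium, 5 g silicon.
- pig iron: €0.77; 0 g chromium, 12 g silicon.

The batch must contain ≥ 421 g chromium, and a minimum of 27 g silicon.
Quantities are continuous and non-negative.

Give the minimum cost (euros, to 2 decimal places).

Set it up as a linear program. Let x1 = kg of scrap grade B, x2 = kg of ferromanganese, x3 = kg of stainless scrap, x4 = kg of pig iron.
min 0.43x1 + 2.05x2 + 2.46x3 + 0.77x4 with:
  2x1 + 195x3 ≥ 421   (chromium)
  3x1 + 10x2 + 5x3 + 12x4 ≥ 27   (silicon)
  x1, x2, x3, x4 ≥ 0.
The cheapest feasible vertex uses only stainless scrap, pig iron; scrap grade B, ferromanganese are not used. There the chromium and silicon constraints are tight.
So stainless scrap = 2.159 kg, pig iron = 1.35 kg.
Cost = 2.46·2.159 + 0.77·1.35 = 6.3506.

€6.35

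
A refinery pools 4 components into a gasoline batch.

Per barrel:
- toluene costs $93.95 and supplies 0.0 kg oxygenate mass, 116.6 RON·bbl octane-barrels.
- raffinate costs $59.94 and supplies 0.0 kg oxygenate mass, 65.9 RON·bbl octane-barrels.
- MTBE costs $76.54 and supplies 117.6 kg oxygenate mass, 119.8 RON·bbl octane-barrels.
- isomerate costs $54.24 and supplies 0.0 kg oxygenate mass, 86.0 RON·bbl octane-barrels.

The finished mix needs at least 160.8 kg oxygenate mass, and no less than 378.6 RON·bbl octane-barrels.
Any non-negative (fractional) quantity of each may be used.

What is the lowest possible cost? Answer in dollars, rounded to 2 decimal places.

Let x1 = barrels of toluene, x2 = barrels of raffinate, x3 = barrels of MTBE, x4 = barrels of isomerate.
min 93.95x1 + 59.94x2 + 76.54x3 + 54.24x4 s.t.:
  117.6x3 ≥ 160.8   (oxygenate mass)
  116.6x1 + 65.9x2 + 119.8x3 + 86x4 ≥ 378.6   (octane-barrels)
  x1, x2, x3, x4 ≥ 0.
At the optimum only MTBE, isomerate are positive (toluene, raffinate = 0). There the oxygenate mass and octane-barrels constraints are tight.
Optimal quantities: MTBE = 1.36735 barrels, isomerate = 2.49758 barrels.
Cost = 76.54·1.36735 + 54.24·2.49758 = 240.1257.

$240.13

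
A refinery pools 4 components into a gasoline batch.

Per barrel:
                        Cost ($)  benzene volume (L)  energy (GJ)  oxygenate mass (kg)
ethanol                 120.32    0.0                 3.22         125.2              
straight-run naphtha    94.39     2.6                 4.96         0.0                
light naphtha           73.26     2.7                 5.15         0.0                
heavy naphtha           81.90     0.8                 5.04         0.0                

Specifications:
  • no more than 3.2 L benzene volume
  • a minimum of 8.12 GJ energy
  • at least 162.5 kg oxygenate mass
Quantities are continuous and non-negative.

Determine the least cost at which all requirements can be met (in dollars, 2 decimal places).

$212.22

Let x1 = barrels of ethanol, x2 = barrels of straight-run naphtha, x3 = barrels of light naphtha, x4 = barrels of heavy naphtha.
Minimize 120.32x1 + 94.39x2 + 73.26x3 + 81.9x4 subject to:
  2.6x2 + 2.7x3 + 0.8x4 ≤ 3.2   (benzene volume)
  3.22x1 + 4.96x2 + 5.15x3 + 5.04x4 ≥ 8.12   (energy)
  125.2x1 ≥ 162.5   (oxygenate mass)
  x1, x2, x3, x4 ≥ 0.
The cheapest feasible vertex uses only ethanol, light naphtha; straight-run naphtha, heavy naphtha are not used. Binding constraints: energy and oxygenate mass.
Optimal quantities: ethanol = 1.2979 barrels, light naphtha = 0.76518 barrels.
Cost = 120.32·1.2979 + 73.26·0.76518 = 212.2204.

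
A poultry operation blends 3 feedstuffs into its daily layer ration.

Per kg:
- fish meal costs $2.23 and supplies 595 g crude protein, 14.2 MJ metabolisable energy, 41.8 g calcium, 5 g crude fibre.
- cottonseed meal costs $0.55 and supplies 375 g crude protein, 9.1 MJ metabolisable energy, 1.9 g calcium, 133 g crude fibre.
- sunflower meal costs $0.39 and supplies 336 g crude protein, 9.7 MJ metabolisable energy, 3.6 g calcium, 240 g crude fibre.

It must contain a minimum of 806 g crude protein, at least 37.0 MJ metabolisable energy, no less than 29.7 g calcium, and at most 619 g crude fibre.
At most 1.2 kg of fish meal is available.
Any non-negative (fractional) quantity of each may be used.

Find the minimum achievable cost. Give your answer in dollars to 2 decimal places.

$2.56

Let x1 = kg of fish meal, x2 = kg of cottonseed meal, x3 = kg of sunflower meal.
Minimize 2.23x1 + 0.55x2 + 0.39x3 subject to:
  595x1 + 375x2 + 336x3 ≥ 806   (crude protein)
  14.2x1 + 9.1x2 + 9.7x3 ≥ 37   (metabolisable energy)
  41.8x1 + 1.9x2 + 3.6x3 ≥ 29.7   (calcium)
  5x1 + 133x2 + 240x3 ≤ 619   (crude fibre)
  x1 ≤ 1.2
  x1, x2, x3 ≥ 0.
The optimal mix uses every input. The metabolisable energy, calcium, crude fibre requirements are met with equality.
That vertex is x1 = 0.4924, x2 = 1.367, x3 = 1.812.
Cost = 2.23·0.4924 + 0.55·1.367 + 0.39·1.812 = 2.5566.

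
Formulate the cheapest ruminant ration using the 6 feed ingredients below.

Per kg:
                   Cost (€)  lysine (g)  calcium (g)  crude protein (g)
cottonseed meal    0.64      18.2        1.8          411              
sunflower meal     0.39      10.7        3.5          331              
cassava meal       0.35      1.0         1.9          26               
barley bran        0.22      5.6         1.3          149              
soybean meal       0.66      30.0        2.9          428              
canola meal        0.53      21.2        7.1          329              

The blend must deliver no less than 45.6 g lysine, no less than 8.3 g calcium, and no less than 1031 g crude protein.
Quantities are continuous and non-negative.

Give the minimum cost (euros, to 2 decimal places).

€1.33

This is a linear program. Let x1 = kg of cottonseed meal, x2 = kg of sunflower meal, x3 = kg of cassava meal, x4 = kg of barley bran, x5 = kg of soybean meal, x6 = kg of canola meal.
Minimize 0.64x1 + 0.39x2 + 0.35x3 + 0.22x4 + 0.66x5 + 0.53x6 s.t.:
  18.2x1 + 10.7x2 + 1x3 + 5.6x4 + 30x5 + 21.2x6 ≥ 45.6   (lysine)
  1.8x1 + 3.5x2 + 1.9x3 + 1.3x4 + 2.9x5 + 7.1x6 ≥ 8.3   (calcium)
  411x1 + 331x2 + 26x3 + 149x4 + 428x5 + 329x6 ≥ 1031   (crude protein)
  x1, x2, x3, x4, x5, x6 ≥ 0.
The cheapest feasible vertex uses only sunflower meal, soybean meal; cottonseed meal, cassava meal, barley bran, canola meal are not used. The lysine and crude protein requirements are met with equality.
Solving gives x2 = 2.133, x5 = 0.7592.
Hence cost = 0.39·2.133 + 0.66·0.7592 = €1.3329.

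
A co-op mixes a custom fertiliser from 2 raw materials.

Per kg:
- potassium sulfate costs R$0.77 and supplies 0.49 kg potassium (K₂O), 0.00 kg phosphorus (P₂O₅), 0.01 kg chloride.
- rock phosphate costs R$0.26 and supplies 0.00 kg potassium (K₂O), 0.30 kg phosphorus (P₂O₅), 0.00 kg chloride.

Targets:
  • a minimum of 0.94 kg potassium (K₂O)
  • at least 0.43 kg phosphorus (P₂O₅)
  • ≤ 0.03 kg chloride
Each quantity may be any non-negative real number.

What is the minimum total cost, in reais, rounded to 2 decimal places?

R$1.85

Let x1 = kg of potassium sulfate, x2 = kg of rock phosphate.
min 0.77x1 + 0.26x2 subject to:
  0.49x1 ≥ 0.94   (potassium (K₂O))
  0.3x2 ≥ 0.43   (phosphorus (P₂O₅))
  0.01x1 ≤ 0.03   (chloride)
  x1, x2 ≥ 0.
Both inputs are positive at the optimum. Binding constraints: potassium (K₂O) and phosphorus (P₂O₅).
So potassium sulfate = 1.918 kg, rock phosphate = 1.433 kg.
Objective = 0.77·1.918 + 0.26·1.433 = 1.8494.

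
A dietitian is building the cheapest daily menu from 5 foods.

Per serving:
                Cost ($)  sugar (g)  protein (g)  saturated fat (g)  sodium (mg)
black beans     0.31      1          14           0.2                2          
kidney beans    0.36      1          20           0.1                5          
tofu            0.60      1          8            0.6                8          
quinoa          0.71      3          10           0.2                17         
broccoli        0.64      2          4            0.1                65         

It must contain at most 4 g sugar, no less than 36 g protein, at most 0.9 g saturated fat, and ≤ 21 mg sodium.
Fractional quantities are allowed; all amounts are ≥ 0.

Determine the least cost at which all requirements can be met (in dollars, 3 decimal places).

Treat it as an LP. Let x1 = servings of black beans, x2 = servings of kidney beans, x3 = servings of tofu, x4 = servings of quinoa, x5 = servings of broccoli.
Minimise 0.31x1 + 0.36x2 + 0.6x3 + 0.71x4 + 0.64x5 s.t.:
  1x1 + 1x2 + 1x3 + 3x4 + 2x5 ≤ 4   (sugar)
  14x1 + 20x2 + 8x3 + 10x4 + 4x5 ≥ 36   (protein)
  0.2x1 + 0.1x2 + 0.6x3 + 0.2x4 + 0.1x5 ≤ 0.9   (saturated fat)
  2x1 + 5x2 + 8x3 + 17x4 + 65x5 ≤ 21   (sodium)
  x1, x2, x3, x4, x5 ≥ 0.
The optimal basis is {kidney beans}; black beans, tofu, quinoa, broccoli drop out. There the protein constraint is tight.
So kidney beans = 1.8 servings.
Total cost: 0.36·1.8 = 0.64800.

$0.648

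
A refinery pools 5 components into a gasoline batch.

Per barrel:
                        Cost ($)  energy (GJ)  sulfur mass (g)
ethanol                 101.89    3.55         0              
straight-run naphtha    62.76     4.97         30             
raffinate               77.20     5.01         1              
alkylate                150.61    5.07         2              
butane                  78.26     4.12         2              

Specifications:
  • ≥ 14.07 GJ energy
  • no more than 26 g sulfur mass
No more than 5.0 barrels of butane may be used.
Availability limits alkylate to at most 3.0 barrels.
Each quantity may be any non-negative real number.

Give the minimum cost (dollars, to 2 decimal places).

$205.76

Set it up as a linear program. Let x1 = barrels of ethanol, x2 = barrels of straight-run naphtha, x3 = barrels of raffinate, x4 = barrels of alkylate, x5 = barrels of butane.
min 101.89x1 + 62.76x2 + 77.2x3 + 150.61x4 + 78.26x5 subject to:
  3.55x1 + 4.97x2 + 5.01x3 + 5.07x4 + 4.12x5 ≥ 14.07   (energy)
  30x2 + 1x3 + 2x4 + 2x5 ≤ 26   (sulfur mass)
  x5 ≤ 5
  x4 ≤ 3
  x1, x2, x3, x4, x5 ≥ 0.
The cheapest feasible vertex uses only straight-run naphtha, raffinate; ethanol, alkylate, butane are not used. Binding constraints: energy and sulfur mass.
Optimal quantities: straight-run naphtha = 0.79949 barrels, raffinate = 2.0153 barrels.
Hence cost = 62.76·0.79949 + 77.2·2.0153 = $205.7572.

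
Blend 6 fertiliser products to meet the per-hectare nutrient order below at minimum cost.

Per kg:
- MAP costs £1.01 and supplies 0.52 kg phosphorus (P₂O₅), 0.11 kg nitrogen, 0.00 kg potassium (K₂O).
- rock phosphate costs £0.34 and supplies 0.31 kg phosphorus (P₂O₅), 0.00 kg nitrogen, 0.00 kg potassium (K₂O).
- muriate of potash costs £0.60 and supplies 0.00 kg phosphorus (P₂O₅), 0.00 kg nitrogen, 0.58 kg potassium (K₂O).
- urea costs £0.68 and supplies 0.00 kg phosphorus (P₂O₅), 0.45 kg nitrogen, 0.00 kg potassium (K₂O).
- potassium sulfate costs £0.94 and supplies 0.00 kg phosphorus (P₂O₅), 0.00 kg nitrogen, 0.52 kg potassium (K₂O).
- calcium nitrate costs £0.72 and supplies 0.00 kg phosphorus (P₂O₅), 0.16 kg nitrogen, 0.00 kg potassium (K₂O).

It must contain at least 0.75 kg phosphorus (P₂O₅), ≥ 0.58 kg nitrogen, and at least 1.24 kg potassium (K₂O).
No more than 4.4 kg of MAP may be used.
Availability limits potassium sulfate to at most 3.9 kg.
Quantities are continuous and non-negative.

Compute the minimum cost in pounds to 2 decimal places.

£2.98

Set it up as a linear program. Let x1 = kg of MAP, x2 = kg of rock phosphate, x3 = kg of muriate of potash, x4 = kg of urea, x5 = kg of potassium sulfate, x6 = kg of calcium nitrate.
Minimize 1.01x1 + 0.34x2 + 0.6x3 + 0.68x4 + 0.94x5 + 0.72x6 with:
  0.52x1 + 0.31x2 ≥ 0.75   (phosphorus (P₂O₅))
  0.11x1 + 0.45x4 + 0.16x6 ≥ 0.58   (nitrogen)
  0.58x3 + 0.52x5 ≥ 1.24   (potassium (K₂O))
  x1 ≤ 4.4
  x5 ≤ 3.9
  x1, x2, x3, x4, x5, x6 ≥ 0.
At the optimum only rock phosphate, muriate of potash, urea are positive (MAP, potassium sulfate, calcium nitrate = 0). There the phosphorus (P₂O₅), nitrogen, potassium (K₂O) constraints are tight.
That vertex is x2 = 2.419, x3 = 2.138, x4 = 1.289.
Hence cost = 0.34·2.419 + 0.6·2.138 + 0.68·1.289 = £2.9818.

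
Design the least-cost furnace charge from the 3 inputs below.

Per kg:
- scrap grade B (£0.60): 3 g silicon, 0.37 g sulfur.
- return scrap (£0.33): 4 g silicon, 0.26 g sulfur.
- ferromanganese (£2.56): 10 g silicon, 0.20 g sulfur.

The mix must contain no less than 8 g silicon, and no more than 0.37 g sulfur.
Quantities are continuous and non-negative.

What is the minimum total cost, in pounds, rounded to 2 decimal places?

Let x1 = kg of scrap grade B, x2 = kg of return scrap, x3 = kg of ferromanganese.
min 0.6x1 + 0.33x2 + 2.56x3 subject to:
  3x1 + 4x2 + 10x3 ≥ 8   (silicon)
  0.37x1 + 0.26x2 + 0.2x3 ≤ 0.37   (sulfur)
  x1, x2, x3 ≥ 0.
The optimal basis is {return scrap, ferromanganese}; scrap grade B drops out. Binding constraints: silicon and sulfur.
That vertex is x2 = 1.167, x3 = 0.3333.
Hence cost = 0.33·1.167 + 2.56·0.3333 = £1.2384.

£1.24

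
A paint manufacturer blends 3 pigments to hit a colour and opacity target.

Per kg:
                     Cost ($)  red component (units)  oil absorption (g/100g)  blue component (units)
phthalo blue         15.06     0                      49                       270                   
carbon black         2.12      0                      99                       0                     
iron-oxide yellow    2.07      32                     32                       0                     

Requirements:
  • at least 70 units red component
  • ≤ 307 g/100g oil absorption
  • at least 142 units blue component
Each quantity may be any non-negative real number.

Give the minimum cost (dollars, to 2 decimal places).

Treat it as an LP. Let x1 = kg of phthalo blue, x2 = kg of carbon black, x3 = kg of iron-oxide yellow.
Minimize 15.06x1 + 2.12x2 + 2.07x3 s.t.:
  32x3 ≥ 70   (red component)
  49x1 + 99x2 + 32x3 ≤ 307   (oil absorption)
  270x1 ≥ 142   (blue component)
  x1, x2, x3 ≥ 0.
The cheapest feasible vertex uses only phthalo blue, iron-oxide yellow; carbon black is not used. Binding constraints: red component and blue component.
So phthalo blue = 0.5259 kg, iron-oxide yellow = 2.188 kg.
Cost = 15.06·0.5259 + 2.07·2.188 = 12.4492.

$12.45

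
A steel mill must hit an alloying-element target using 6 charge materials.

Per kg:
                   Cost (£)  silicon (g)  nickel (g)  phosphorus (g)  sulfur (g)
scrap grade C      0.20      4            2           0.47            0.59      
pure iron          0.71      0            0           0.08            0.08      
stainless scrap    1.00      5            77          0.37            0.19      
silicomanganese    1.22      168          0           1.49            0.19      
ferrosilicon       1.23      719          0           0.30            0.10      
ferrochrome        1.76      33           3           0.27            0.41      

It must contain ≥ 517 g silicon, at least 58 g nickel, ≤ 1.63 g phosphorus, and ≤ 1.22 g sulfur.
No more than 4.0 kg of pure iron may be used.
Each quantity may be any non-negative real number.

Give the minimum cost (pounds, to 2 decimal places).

Let x1 = kg of scrap grade C, x2 = kg of pure iron, x3 = kg of stainless scrap, x4 = kg of silicomanganese, x5 = kg of ferrosilicon, x6 = kg of ferrochrome.
min 0.2x1 + 0.71x2 + 1x3 + 1.22x4 + 1.23x5 + 1.76x6 subject to:
  4x1 + 5x3 + 168x4 + 719x5 + 33x6 ≥ 517   (silicon)
  2x1 + 77x3 + 3x6 ≥ 58   (nickel)
  0.47x1 + 0.08x2 + 0.37x3 + 1.49x4 + 0.3x5 + 0.27x6 ≤ 1.63   (phosphorus)
  0.59x1 + 0.08x2 + 0.19x3 + 0.19x4 + 0.1x5 + 0.41x6 ≤ 1.22   (sulfur)
  x2 ≤ 4
  x1, x2, x3, x4, x5, x6 ≥ 0.
The optimal basis is {stainless scrap, ferrosilicon}; scrap grade C, pure iron, silicomanganese, ferrochrome drop out. Binding constraints: silicon and nickel.
So stainless scrap = 0.7532 kg, ferrosilicon = 0.7138 kg.
Total cost: 1·0.7532 + 1.23·0.7138 = 1.6312.

£1.63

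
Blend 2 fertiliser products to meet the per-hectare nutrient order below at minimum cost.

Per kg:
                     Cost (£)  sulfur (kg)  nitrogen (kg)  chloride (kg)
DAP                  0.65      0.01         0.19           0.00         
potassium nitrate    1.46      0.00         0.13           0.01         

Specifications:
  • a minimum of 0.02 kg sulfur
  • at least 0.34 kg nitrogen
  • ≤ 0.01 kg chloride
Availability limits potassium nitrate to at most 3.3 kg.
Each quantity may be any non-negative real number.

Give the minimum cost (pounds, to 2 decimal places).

£1.30

Treat it as an LP. Let x1 = kg of DAP, x2 = kg of potassium nitrate.
Minimise 0.65x1 + 1.46x2 with:
  0.01x1 ≥ 0.02   (sulfur)
  0.19x1 + 0.13x2 ≥ 0.34   (nitrogen)
  0.01x2 ≤ 0.01   (chloride)
  x2 ≤ 3.3
  x1, x2 ≥ 0.
The minimum-cost mix takes nothing from potassium nitrate — only DAP. There the sulfur constraint is tight.
Solving gives x1 = 2.
Objective = 0.65·2 = 1.3000.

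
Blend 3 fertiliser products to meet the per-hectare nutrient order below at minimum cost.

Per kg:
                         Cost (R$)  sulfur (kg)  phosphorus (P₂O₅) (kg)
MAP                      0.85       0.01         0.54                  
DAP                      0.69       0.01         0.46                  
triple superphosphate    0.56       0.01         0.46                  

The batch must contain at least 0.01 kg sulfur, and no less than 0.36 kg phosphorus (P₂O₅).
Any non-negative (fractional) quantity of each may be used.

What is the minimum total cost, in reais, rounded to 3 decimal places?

R$0.560

This is a linear program. Let x1 = kg of MAP, x2 = kg of DAP, x3 = kg of triple superphosphate.
Minimise 0.85x1 + 0.69x2 + 0.56x3 subject to:
  0.01x1 + 0.01x2 + 0.01x3 ≥ 0.01   (sulfur)
  0.54x1 + 0.46x2 + 0.46x3 ≥ 0.36   (phosphorus (P₂O₅))
  x1, x2, x3 ≥ 0.
At the optimum only triple superphosphate is positive (MAP, DAP = 0). There the sulfur constraint is tight.
So triple superphosphate = 1 kg.
Objective = 0.56·1 = 0.56000.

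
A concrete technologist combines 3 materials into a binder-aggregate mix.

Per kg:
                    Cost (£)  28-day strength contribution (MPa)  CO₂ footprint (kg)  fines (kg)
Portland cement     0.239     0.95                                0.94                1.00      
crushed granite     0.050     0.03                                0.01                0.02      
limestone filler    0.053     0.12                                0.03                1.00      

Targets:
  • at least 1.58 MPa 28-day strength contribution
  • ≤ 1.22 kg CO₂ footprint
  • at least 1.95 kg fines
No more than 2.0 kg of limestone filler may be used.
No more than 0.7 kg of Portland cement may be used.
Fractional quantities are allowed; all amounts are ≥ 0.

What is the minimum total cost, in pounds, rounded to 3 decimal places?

£1.398

Let x1 = kg of Portland cement, x2 = kg of crushed granite, x3 = kg of limestone filler.
Minimize 0.239x1 + 0.05x2 + 0.053x3 with:
  0.95x1 + 0.03x2 + 0.12x3 ≥ 1.58   (28-day strength contribution)
  0.94x1 + 0.01x2 + 0.03x3 ≤ 1.22   (CO₂ footprint)
  1x1 + 0.02x2 + 1x3 ≥ 1.95   (fines)
  x3 ≤ 2
  x1 ≤ 0.7
  x1, x2, x3 ≥ 0.
The optimal mix uses every input. There the 28-day strength contribution, the limestone filler cap, the Portland cement cap constraints are tight.
Solving gives x1 = 0.7, x2 = 22.5, x3 = 2.
Total cost: 0.239·0.7 + 0.05·22.5 + 0.053·2 = 1.39830.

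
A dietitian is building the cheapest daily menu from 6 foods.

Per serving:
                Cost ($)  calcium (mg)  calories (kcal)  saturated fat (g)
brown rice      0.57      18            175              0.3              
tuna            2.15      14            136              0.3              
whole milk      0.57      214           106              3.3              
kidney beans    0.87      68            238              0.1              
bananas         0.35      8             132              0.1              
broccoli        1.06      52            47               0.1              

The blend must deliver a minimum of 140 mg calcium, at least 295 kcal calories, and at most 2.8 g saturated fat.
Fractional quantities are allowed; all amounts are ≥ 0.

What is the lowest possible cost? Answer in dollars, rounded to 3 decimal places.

Treat it as an LP. Let x1 = servings of brown rice, x2 = servings of tuna, x3 = servings of whole milk, x4 = servings of kidney beans, x5 = servings of bananas, x6 = servings of broccoli.
Minimise 0.57x1 + 2.15x2 + 0.57x3 + 0.87x4 + 0.35x5 + 1.06x6 with:
  18x1 + 14x2 + 214x3 + 68x4 + 8x5 + 52x6 ≥ 140   (calcium)
  175x1 + 136x2 + 106x3 + 238x4 + 132x5 + 47x6 ≥ 295   (calories)
  0.3x1 + 0.3x2 + 3.3x3 + 0.1x4 + 0.1x5 + 0.1x6 ≤ 2.8   (saturated fat)
  x1, x2, x3, x4, x5, x6 ≥ 0.
The minimum-cost mix takes nothing from brown rice, tuna, kidney beans, broccoli — only whole milk, bananas. Binding constraints: calcium and calories.
That vertex is x3 = 0.5883, x5 = 1.762.
Total cost: 0.57·0.5883 + 0.35·1.762 = 0.95203.

$0.952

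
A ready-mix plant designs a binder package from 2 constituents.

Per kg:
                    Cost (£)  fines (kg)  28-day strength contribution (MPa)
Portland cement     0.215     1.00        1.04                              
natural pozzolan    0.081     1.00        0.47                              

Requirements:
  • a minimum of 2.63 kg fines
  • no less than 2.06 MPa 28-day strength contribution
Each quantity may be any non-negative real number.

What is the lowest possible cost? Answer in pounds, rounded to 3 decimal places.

Treat it as an LP. Let x1 = kg of Portland cement, x2 = kg of natural pozzolan.
min 0.215x1 + 0.081x2 subject to:
  1x1 + 1x2 ≥ 2.63   (fines)
  1.04x1 + 0.47x2 ≥ 2.06   (28-day strength contribution)
  x1, x2 ≥ 0.
At the optimum only natural pozzolan is positive (Portland cement = 0). Binding constraint: 28-day strength contribution.
So natural pozzolan = 4.383 kg.
Hence cost = 0.081·4.383 = £0.35502.

£0.355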